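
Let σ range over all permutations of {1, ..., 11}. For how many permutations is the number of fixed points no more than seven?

Sum C(11,i)·!(11-i) for i = 0..7:
  i=0: C(11,0)·!11 = 1·14684570 = 14684570
  i=1: C(11,1)·!10 = 11·1334961 = 14684571
  i=2: C(11,2)·!9 = 55·133496 = 7342280
  i=3: C(11,3)·!8 = 165·14833 = 2447445
  i=4: C(11,4)·!7 = 330·1854 = 611820
  i=5: C(11,5)·!6 = 462·265 = 122430
  i=6: C(11,6)·!5 = 462·44 = 20328
  i=7: C(11,7)·!4 = 330·9 = 2970
Total = 39916414.

39916414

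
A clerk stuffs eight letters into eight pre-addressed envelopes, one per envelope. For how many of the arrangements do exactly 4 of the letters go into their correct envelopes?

630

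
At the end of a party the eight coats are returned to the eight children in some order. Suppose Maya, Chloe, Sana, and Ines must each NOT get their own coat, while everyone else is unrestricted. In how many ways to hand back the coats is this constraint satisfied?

24024

Let A_j be the event that the j-th constrained one is fixed. By inclusion-exclusion over the 4 events:
Σ_{j=0}^{4} (-1)^j C(4,j)(8-j)!
= C(4,0)·8! - C(4,1)·7! + C(4,2)·6! - C(4,3)·5! + C(4,4)·4!
= 40320 - 20160 + 4320 - 480 + 24
= 24024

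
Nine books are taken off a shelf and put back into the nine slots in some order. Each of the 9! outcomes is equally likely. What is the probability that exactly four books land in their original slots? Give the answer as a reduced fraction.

11/720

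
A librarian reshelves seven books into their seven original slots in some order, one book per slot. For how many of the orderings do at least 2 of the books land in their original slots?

1331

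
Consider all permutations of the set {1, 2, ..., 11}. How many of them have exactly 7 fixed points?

2970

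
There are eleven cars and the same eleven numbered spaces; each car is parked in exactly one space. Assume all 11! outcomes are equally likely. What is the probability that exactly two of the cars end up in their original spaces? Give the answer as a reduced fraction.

16687/90720

Favorable outcomes: C(11,2)·!9 = 55·133496 = 7342280.
Total outcomes: 11! = 39916800.
Probability = 7342280/39916800 = 16687/90720.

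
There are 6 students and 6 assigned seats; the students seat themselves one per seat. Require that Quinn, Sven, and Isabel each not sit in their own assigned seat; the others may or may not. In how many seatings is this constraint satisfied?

426

Inclusion-exclusion on the 3 forbidden self-matches:
Σ_{j=0}^{3} (-1)^j C(3,j)(6-j)!
= C(3,0)·6! - C(3,1)·5! + C(3,2)·4! - C(3,3)·3!
= 720 - 360 + 72 - 6
= 426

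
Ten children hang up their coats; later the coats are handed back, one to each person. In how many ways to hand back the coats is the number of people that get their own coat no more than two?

3337406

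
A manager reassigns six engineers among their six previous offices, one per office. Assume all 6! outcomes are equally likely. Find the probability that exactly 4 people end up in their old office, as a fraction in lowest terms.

Favorable outcomes: C(6,4)·!2 = 15·1 = 15.
Total outcomes: 6! = 720.
Probability = 15/720 = 1/48.

1/48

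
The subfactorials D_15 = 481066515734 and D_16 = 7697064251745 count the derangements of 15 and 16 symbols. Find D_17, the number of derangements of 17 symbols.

130850092279664

D_17 = (17-1)·(D_16 + D_15) = 16·(7697064251745 + 481066515734) = 16·8178130767479 = 130850092279664.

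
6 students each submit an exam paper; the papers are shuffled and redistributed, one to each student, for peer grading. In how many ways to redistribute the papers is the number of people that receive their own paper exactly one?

Pick the single fixed position: C(6,1) = 6 ways.
The other 5 form a derangement: !5 = 44.
Total: 6 × 44 = 264.

264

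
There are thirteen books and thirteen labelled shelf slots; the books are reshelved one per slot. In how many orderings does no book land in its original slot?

2290792932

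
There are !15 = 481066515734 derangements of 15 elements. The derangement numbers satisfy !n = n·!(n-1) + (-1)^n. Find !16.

7697064251745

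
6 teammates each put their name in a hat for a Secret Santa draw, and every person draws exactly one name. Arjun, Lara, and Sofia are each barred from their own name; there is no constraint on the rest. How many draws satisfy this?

426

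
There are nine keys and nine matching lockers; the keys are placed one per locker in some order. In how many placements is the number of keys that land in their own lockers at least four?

# with exactly i fixed is C(9,i)·!(9-i); sum over i=4..9:
  i=4: C(9,4)·!5 = 126·44 = 5544
  i=5: C(9,5)·!4 = 126·9 = 1134
  i=6: C(9,6)·!3 = 84·2 = 168
  i=7: C(9,7)·!2 = 36·1 = 36
  i=8: C(9,8)·!1 = 9·0 = 0
  i=9: C(9,9)·!0 = 1·1 = 1
Total = 6883.

6883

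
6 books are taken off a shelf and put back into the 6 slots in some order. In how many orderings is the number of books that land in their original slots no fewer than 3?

# with exactly i fixed is C(6,i)·!(6-i); sum over i=3..6:
  i=3: C(6,3)·!3 = 20·2 = 40
  i=4: C(6,4)·!2 = 15·1 = 15
  i=5: C(6,5)·!1 = 6·0 = 0
  i=6: C(6,6)·!0 = 1·1 = 1
Total = 56.

56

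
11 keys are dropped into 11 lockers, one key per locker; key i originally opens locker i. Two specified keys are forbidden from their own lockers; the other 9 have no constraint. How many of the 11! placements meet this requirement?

Let A_j be the event that the j-th constrained one is fixed. By inclusion-exclusion over the 2 events:
Σ_{j=0}^{2} (-1)^j C(2,j)(11-j)!
= C(2,0)·11! - C(2,1)·10! + C(2,2)·9!
= 39916800 - 7257600 + 362880
= 33022080

33022080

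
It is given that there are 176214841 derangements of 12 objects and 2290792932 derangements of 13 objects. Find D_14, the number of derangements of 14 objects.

D_14 = (14-1)·(D_13 + D_12) = 13·(2290792932 + 176214841) = 13·2467007773 = 32071101049.

32071101049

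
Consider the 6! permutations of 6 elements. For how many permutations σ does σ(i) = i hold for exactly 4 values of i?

15

Pick the 4 fixed positions: C(6,4) = 15 ways.
The other 2 form a derangement: !2 = 1.
Total: 15 × 1 = 15.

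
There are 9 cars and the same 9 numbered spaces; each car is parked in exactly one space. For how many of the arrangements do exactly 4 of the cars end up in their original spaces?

Pick the 4 fixed positions: C(9,4) = 126 ways.
The other 5 form a derangement: !5 = 44.
Total: 126 × 44 = 5544.

5544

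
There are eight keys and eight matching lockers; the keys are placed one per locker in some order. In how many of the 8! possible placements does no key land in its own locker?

14833

Use !n = (n-1)(!(n-1) + !(n-2)).
!8 = 7·(1854 + 265) = 7·2119 = 14833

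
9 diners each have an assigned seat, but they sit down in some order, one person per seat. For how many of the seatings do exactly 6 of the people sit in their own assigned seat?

Choose which 6 of the 9 are fixed: C(9,6) = 84.
The other 3 form a derangement: !3 = 2.
Total: 84 × 2 = 168.

168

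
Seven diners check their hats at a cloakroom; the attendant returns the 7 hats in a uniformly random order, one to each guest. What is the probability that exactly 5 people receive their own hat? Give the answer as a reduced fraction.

1/240

Favorable outcomes: C(7,5)·!2 = 21·1 = 21.
Total outcomes: 7! = 5040.
Probability = 21/5040 = 1/240.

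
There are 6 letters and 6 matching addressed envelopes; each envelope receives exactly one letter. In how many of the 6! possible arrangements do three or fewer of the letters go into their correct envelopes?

704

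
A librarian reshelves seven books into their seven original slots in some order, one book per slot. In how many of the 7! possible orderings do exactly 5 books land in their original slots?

21

Pick the 5 fixed positions: C(7,5) = 21 ways.
The remaining 2 must be deranged: !2 = 1.
Total: 21 × 1 = 21.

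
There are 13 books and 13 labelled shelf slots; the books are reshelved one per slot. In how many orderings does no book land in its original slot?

2290792932

The subfactorial !13 = [13!/e] (nearest integer).
13! = 6227020800, and 6227020800/e ≈ 2290792932.07, so !13 = 2290792932.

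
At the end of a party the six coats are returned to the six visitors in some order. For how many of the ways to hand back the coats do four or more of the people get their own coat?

16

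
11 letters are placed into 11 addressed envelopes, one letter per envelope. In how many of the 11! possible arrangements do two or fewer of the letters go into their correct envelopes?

36711421

# with exactly i fixed is C(11,i)·!(11-i); sum over i=0..2:
  i=0: C(11,0)·!11 = 1·14684570 = 14684570
  i=1: C(11,1)·!10 = 11·1334961 = 14684571
  i=2: C(11,2)·!9 = 55·133496 = 7342280
Total = 36711421.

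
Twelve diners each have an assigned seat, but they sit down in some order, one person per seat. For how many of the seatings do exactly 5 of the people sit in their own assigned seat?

1468368

Choose which 5 of the 12 are fixed: C(12,5) = 792.
The remaining 7 must be deranged: !7 = 1854.
Total: 792 × 1854 = 1468368.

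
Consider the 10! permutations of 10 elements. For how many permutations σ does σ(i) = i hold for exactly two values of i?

Choose which 2 of the 10 are fixed: C(10,2) = 45.
The other 8 form a derangement: !8 = 14833.
Total: 45 × 14833 = 667485.

667485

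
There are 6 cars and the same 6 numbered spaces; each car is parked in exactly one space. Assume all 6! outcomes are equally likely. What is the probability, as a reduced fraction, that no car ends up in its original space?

53/144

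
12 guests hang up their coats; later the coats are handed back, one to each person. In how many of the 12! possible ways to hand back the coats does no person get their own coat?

The subfactorial !12 = [12!/e] (nearest integer).
12! = 479001600, and 479001600/e ≈ 176214840.93, so !12 = 176214841.

176214841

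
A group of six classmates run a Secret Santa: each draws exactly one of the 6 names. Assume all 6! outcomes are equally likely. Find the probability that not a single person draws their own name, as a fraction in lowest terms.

Favorable outcomes: !6 = 265.
Total outcomes: 6! = 720.
Probability = 265/720 = 53/144.

53/144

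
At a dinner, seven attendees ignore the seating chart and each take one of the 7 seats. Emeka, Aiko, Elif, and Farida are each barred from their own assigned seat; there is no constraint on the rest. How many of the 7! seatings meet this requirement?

2790

Inclusion-exclusion on the 4 forbidden self-matches:
Σ_{j=0}^{4} (-1)^j C(4,j)(7-j)!
= C(4,0)·7! - C(4,1)·6! + C(4,2)·5! - C(4,3)·4! + C(4,4)·3!
= 5040 - 2880 + 720 - 96 + 6
= 2790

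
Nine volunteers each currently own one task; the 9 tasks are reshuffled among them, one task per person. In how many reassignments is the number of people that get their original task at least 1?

Sum C(9,i)·!(9-i) for i = 1..9:
  i=1: C(9,1)·!8 = 9·14833 = 133497
  i=2: C(9,2)·!7 = 36·1854 = 66744
  i=3: C(9,3)·!6 = 84·265 = 22260
  i=4: C(9,4)·!5 = 126·44 = 5544
  i=5: C(9,5)·!4 = 126·9 = 1134
  i=6: C(9,6)·!3 = 84·2 = 168
  i=7: C(9,7)·!2 = 36·1 = 36
  i=8: C(9,8)·!1 = 9·0 = 0
  i=9: C(9,9)·!0 = 1·1 = 1
Total = 229384.

229384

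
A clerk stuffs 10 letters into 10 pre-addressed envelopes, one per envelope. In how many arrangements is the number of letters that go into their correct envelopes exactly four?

Choose which 4 of the 10 are fixed: C(10,4) = 210.
The remaining 6 must be deranged: !6 = 265.
Total: 210 × 265 = 55650.

55650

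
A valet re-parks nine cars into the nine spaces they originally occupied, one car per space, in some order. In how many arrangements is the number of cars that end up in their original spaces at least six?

Sum C(9,i)·!(9-i) for i = 6..9:
  i=6: C(9,6)·!3 = 84·2 = 168
  i=7: C(9,7)·!2 = 36·1 = 36
  i=8: C(9,8)·!1 = 9·0 = 0
  i=9: C(9,9)·!0 = 1·1 = 1
Total = 205.

205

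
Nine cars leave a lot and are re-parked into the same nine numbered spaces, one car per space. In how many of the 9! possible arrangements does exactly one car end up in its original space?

133497

Pick the single fixed position: C(9,1) = 9 ways.
The remaining 8 must be deranged: !8 = 14833.
Total: 9 × 14833 = 133497.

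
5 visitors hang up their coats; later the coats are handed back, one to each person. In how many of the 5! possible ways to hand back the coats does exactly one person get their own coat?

45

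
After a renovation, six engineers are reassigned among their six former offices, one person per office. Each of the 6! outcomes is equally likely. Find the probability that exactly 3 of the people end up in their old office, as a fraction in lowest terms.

Favorable outcomes: C(6,3)·!3 = 20·2 = 40.
Total outcomes: 6! = 720.
Probability = 40/720 = 1/18.

1/18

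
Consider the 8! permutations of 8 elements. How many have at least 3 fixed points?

3235

Sum C(8,i)·!(8-i) for i = 3..8:
  i=3: C(8,3)·!5 = 56·44 = 2464
  i=4: C(8,4)·!4 = 70·9 = 630
  i=5: C(8,5)·!3 = 56·2 = 112
  i=6: C(8,6)·!2 = 28·1 = 28
  i=7: C(8,7)·!1 = 8·0 = 0
  i=8: C(8,8)·!0 = 1·1 = 1
Total = 3235.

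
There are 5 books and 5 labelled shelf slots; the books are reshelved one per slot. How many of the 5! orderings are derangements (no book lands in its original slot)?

Use !n = n·!(n-1) + (-1)^n.
!5 = 5·9 - 1 = 44

44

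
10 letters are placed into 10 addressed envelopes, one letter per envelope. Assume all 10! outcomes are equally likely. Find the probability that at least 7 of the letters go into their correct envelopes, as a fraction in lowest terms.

143/1814400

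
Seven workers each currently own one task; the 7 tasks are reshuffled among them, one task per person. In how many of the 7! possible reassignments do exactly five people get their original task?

Pick the 5 fixed positions: C(7,5) = 21 ways.
The remaining 2 must be deranged: !2 = 1.
Total: 21 × 1 = 21.

21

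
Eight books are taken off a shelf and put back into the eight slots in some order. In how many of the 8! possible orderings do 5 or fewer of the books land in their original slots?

40291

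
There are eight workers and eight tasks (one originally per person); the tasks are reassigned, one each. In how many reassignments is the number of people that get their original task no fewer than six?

29

# with exactly i fixed is C(8,i)·!(8-i); sum over i=6..8:
  i=6: C(8,6)·!2 = 28·1 = 28
  i=7: C(8,7)·!1 = 8·0 = 0
  i=8: C(8,8)·!0 = 1·1 = 1
Total = 29.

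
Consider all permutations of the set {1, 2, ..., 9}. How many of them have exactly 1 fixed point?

Pick the single fixed position: C(9,1) = 9 ways.
The other 8 form a derangement: !8 = 14833.
Total: 9 × 14833 = 133497.

133497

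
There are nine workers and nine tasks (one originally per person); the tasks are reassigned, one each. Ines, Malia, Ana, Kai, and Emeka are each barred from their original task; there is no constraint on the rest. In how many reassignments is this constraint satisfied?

205056

Let A_j be the event that the j-th constrained one is fixed. By inclusion-exclusion over the 5 events:
Σ_{j=0}^{5} (-1)^j C(5,j)(9-j)!
= C(5,0)·9! - C(5,1)·8! + C(5,2)·7! - C(5,3)·6! + C(5,4)·5! - C(5,5)·4!
= 362880 - 201600 + 50400 - 7200 + 600 - 24
= 205056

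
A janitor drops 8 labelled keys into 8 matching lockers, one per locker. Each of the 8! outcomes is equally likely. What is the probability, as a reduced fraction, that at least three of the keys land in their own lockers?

Favorable outcomes: Σ_{i≥3} C(8,i)·!(8-i) = 56·44 + 70·9 + 56·2 + 28·1 + 8·0 + 1·1 = 3235.
Total outcomes: 8! = 40320.
Probability = 3235/40320 = 647/8064.

647/8064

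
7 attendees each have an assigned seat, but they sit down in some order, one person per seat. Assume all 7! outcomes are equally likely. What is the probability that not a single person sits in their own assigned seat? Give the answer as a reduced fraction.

Favorable outcomes: !7 = 1854.
Total outcomes: 7! = 5040.
Probability = 1854/5040 = 103/280.

103/280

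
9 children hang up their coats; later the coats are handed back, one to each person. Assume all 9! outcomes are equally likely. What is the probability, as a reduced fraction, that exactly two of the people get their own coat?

Favorable outcomes: C(9,2)·!7 = 36·1854 = 66744.
Total outcomes: 9! = 362880.
Probability = 66744/362880 = 103/560.

103/560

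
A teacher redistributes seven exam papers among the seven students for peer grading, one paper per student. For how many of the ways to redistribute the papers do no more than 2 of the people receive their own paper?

4633

Sum C(7,i)·!(7-i) for i = 0..2:
  i=0: C(7,0)·!7 = 1·1854 = 1854
  i=1: C(7,1)·!6 = 7·265 = 1855
  i=2: C(7,2)·!5 = 21·44 = 924
Total = 4633.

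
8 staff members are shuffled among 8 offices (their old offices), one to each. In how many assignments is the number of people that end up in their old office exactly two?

Pick the 2 fixed positions: C(8,2) = 28 ways.
The other 6 form a derangement: !6 = 265.
Total: 28 × 265 = 7420.

7420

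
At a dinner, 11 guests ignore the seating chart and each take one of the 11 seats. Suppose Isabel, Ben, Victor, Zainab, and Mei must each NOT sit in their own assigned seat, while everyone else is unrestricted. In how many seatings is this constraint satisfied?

Inclusion-exclusion on the 5 forbidden self-matches:
Σ_{j=0}^{5} (-1)^j C(5,j)(11-j)!
= C(5,0)·11! - C(5,1)·10! + C(5,2)·9! - C(5,3)·8! + C(5,4)·7! - C(5,5)·6!
= 39916800 - 18144000 + 3628800 - 403200 + 25200 - 720
= 25022880

25022880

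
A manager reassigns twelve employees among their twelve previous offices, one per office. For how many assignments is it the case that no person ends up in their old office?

!12 is the nearest integer to 12!/e.
12! = 479001600, and 479001600/e ≈ 176214840.93, so !12 = 176214841.

176214841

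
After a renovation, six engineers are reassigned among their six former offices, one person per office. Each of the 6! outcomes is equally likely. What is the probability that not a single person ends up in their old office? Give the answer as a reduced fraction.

53/144

Favorable outcomes: !6 = 265.
Total outcomes: 6! = 720.
Probability = 265/720 = 53/144.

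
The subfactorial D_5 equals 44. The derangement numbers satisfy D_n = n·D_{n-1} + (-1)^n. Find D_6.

D_6 = 6·44 + 1 = 265.

265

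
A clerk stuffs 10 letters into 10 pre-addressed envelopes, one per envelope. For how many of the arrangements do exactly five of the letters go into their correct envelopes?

11088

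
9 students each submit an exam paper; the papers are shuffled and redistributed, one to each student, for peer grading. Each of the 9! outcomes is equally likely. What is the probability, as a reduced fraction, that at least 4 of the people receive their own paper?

6883/362880

Favorable outcomes: Σ_{i≥4} C(9,i)·!(9-i) = 126·44 + 126·9 + 84·2 + 36·1 + 9·0 + 1·1 = 6883.
Total outcomes: 9! = 362880.
Probability = 6883/362880 = 6883/362880.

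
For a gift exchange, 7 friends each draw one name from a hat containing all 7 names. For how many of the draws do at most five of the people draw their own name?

Sum C(7,i)·!(7-i) for i = 0..5:
  i=0: C(7,0)·!7 = 1·1854 = 1854
  i=1: C(7,1)·!6 = 7·265 = 1855
  i=2: C(7,2)·!5 = 21·44 = 924
  i=3: C(7,3)·!4 = 35·9 = 315
  i=4: C(7,4)·!3 = 35·2 = 70
  i=5: C(7,5)·!2 = 21·1 = 21
Total = 5039.

5039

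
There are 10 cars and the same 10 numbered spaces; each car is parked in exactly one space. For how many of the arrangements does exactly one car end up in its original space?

Pick the single fixed position: C(10,1) = 10 ways.
The other 9 form a derangement: !9 = 133496.
Total: 10 × 133496 = 1334960.

1334960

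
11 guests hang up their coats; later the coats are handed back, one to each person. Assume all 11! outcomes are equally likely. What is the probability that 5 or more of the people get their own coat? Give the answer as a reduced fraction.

Favorable outcomes: Σ_{i≥5} C(11,i)·!(11-i) = 462·265 + 462·44 + 330·9 + 165·2 + 55·1 + 11·0 + 1·1 = 146114.
Total outcomes: 11! = 39916800.
Probability = 146114/39916800 = 73057/19958400.

73057/19958400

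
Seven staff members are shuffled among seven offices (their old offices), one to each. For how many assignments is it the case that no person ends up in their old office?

By inclusion-exclusion, !7 = Σ (-1)^k · 7!/k! for k=0..7
= 7! - 7!/1! + 7!/2! - 7!/3! + 7!/4! - 7!/5! + 7!/6! - 7!/7!
= 5040 - 5040 + 2520 - 840 + 210 - 42 + 7 - 1
= 1854

1854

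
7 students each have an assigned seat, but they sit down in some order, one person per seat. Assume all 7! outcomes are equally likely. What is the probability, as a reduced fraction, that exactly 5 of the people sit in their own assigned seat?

1/240

Favorable outcomes: C(7,5)·!2 = 21·1 = 21.
Total outcomes: 7! = 5040.
Probability = 21/5040 = 1/240.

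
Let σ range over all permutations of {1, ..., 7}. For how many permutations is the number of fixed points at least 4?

92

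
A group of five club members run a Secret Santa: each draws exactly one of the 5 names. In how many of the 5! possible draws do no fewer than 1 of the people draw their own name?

76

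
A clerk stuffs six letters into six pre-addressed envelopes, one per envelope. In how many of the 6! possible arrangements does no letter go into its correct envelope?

Recurrence: !6 = 5·(!5 + !4).
!6 = 5·(44 + 9) = 5·53 = 265

265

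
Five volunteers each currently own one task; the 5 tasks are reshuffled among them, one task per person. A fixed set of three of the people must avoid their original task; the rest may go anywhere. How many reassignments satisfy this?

64

Inclusion-exclusion on the 3 forbidden self-matches:
Σ_{j=0}^{3} (-1)^j C(3,j)(5-j)!
= C(3,0)·5! - C(3,1)·4! + C(3,2)·3! - C(3,3)·2!
= 120 - 72 + 18 - 2
= 64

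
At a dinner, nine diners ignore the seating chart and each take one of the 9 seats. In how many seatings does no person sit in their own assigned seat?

133496

!9 = 9! · Σ_{k=0}^{9} (-1)^k/k!
= 9! - 9!/1! + 9!/2! - 9!/3! + 9!/4! - 9!/5! + 9!/6! - 9!/7! + 9!/8! - 9!/9!
= 362880 - 362880 + 181440 - 60480 + 15120 - 3024 + 504 - 72 + 9 - 1
= 133496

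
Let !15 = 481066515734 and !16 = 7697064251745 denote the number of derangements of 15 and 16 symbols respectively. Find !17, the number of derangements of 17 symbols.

130850092279664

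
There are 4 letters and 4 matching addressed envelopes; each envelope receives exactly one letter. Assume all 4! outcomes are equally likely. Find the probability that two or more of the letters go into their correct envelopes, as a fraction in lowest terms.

7/24

Favorable outcomes: Σ_{i≥2} C(4,i)·!(4-i) = 6·1 + 4·0 + 1·1 = 7.
Total outcomes: 4! = 24.
Probability = 7/24 = 7/24.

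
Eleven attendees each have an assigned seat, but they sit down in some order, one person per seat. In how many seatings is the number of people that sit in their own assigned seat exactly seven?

Choose which 7 of the 11 are fixed: C(11,7) = 330.
The remaining 4 must be deranged: !4 = 9.
Total: 330 × 9 = 2970.

2970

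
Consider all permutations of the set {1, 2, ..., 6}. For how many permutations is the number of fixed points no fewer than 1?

455

Sum C(6,i)·!(6-i) for i = 1..6:
  i=1: C(6,1)·!5 = 6·44 = 264
  i=2: C(6,2)·!4 = 15·9 = 135
  i=3: C(6,3)·!3 = 20·2 = 40
  i=4: C(6,4)·!2 = 15·1 = 15
  i=5: C(6,5)·!1 = 6·0 = 0
  i=6: C(6,6)·!0 = 1·1 = 1
Total = 455.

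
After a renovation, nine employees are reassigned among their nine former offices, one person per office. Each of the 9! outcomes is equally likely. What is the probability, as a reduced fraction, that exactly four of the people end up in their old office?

Favorable outcomes: C(9,4)·!5 = 126·44 = 5544.
Total outcomes: 9! = 362880.
Probability = 5544/362880 = 11/720.

11/720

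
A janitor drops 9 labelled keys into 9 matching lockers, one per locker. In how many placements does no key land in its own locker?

133496

By inclusion-exclusion, !9 = Σ (-1)^k · 9!/k! for k=0..9
= 9! - 9!/1! + 9!/2! - 9!/3! + 9!/4! - 9!/5! + 9!/6! - 9!/7! + 9!/8! - 9!/9!
= 362880 - 362880 + 181440 - 60480 + 15120 - 3024 + 504 - 72 + 9 - 1
= 133496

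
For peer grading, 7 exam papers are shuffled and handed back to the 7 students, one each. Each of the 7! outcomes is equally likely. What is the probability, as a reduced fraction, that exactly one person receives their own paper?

53/144

Favorable outcomes: C(7,1)·!6 = 7·265 = 1855.
Total outcomes: 7! = 5040.
Probability = 1855/5040 = 53/144.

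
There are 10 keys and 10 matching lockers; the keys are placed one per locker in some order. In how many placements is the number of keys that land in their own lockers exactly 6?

1890

Pick the 6 fixed positions: C(10,6) = 210 ways.
The other 4 form a derangement: !4 = 9.
Total: 210 × 9 = 1890.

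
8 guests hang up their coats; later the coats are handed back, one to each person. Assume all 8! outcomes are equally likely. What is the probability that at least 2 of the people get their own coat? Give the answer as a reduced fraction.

2131/8064

Favorable outcomes: Σ_{i≥2} C(8,i)·!(8-i) = 28·265 + 56·44 + 70·9 + 56·2 + 28·1 + 8·0 + 1·1 = 10655.
Total outcomes: 8! = 40320.
Probability = 10655/40320 = 2131/8064.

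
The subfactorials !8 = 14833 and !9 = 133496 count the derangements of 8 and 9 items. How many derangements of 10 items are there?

!10 = (10-1)·(!9 + !8) = 9·(133496 + 14833) = 9·148329 = 1334961.

1334961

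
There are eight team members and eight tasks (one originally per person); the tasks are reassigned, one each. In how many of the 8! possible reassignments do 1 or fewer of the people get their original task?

29665

# with exactly i fixed is C(8,i)·!(8-i); sum over i=0..1:
  i=0: C(8,0)·!8 = 1·14833 = 14833
  i=1: C(8,1)·!7 = 8·1854 = 14832
Total = 29665.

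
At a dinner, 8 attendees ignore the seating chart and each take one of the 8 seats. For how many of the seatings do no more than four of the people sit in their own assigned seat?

# with exactly i fixed is C(8,i)·!(8-i); sum over i=0..4:
  i=0: C(8,0)·!8 = 1·14833 = 14833
  i=1: C(8,1)·!7 = 8·1854 = 14832
  i=2: C(8,2)·!6 = 28·265 = 7420
  i=3: C(8,3)·!5 = 56·44 = 2464
  i=4: C(8,4)·!4 = 70·9 = 630
Total = 40179.

40179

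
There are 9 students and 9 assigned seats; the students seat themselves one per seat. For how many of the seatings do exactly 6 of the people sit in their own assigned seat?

Choose which 6 of the 9 are fixed: C(9,6) = 84.
The other 3 form a derangement: !3 = 2.
Total: 84 × 2 = 168.

168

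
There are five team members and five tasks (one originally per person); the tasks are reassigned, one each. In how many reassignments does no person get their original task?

44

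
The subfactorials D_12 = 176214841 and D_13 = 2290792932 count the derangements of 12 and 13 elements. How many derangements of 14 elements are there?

D_14 = (14-1)·(D_13 + D_12) = 13·(2290792932 + 176214841) = 13·2467007773 = 32071101049.

32071101049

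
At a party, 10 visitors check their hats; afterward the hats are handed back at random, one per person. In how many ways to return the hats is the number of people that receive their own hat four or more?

# with exactly i fixed is C(10,i)·!(10-i); sum over i=4..10:
  i=4: C(10,4)·!6 = 210·265 = 55650
  i=5: C(10,5)·!5 = 252·44 = 11088
  i=6: C(10,6)·!4 = 210·9 = 1890
  i=7: C(10,7)·!3 = 120·2 = 240
  i=8: C(10,8)·!2 = 45·1 = 45
  i=9: C(10,9)·!1 = 10·0 = 0
  i=10: C(10,10)·!0 = 1·1 = 1
Total = 68914.

68914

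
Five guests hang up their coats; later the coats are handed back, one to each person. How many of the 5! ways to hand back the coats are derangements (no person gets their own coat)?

Use !n = n·!(n-1) + (-1)^n.
!5 = 5·9 - 1 = 44

44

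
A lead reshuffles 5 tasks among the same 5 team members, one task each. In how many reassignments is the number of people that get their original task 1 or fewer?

89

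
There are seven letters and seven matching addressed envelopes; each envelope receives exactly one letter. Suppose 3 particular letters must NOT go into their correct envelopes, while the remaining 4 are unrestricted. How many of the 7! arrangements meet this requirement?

Let A_j be the event that the j-th constrained one is fixed. By inclusion-exclusion over the 3 events:
Σ_{j=0}^{3} (-1)^j C(3,j)(7-j)!
= C(3,0)·7! - C(3,1)·6! + C(3,2)·5! - C(3,3)·4!
= 5040 - 2160 + 360 - 24
= 3216

3216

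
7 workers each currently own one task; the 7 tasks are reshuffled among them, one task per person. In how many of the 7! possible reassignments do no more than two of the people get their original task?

4633

Sum C(7,i)·!(7-i) for i = 0..2:
  i=0: C(7,0)·!7 = 1·1854 = 1854
  i=1: C(7,1)·!6 = 7·265 = 1855
  i=2: C(7,2)·!5 = 21·44 = 924
Total = 4633.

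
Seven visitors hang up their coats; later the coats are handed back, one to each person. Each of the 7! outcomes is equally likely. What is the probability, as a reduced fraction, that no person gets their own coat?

103/280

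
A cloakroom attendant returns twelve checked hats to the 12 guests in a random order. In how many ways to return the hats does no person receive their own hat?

176214841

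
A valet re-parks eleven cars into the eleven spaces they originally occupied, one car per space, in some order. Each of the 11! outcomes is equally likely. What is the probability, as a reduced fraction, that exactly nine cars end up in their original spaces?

1/725760

Favorable outcomes: C(11,9)·!2 = 55·1 = 55.
Total outcomes: 11! = 39916800.
Probability = 55/39916800 = 1/725760.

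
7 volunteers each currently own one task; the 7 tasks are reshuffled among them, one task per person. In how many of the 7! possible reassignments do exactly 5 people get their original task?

Choose which 5 of the 7 are fixed: C(7,5) = 21.
The other 2 form a derangement: !2 = 1.
Total: 21 × 1 = 21.

21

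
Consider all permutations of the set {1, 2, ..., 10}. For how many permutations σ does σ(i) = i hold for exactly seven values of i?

Choose which 7 of the 10 are fixed: C(10,7) = 120.
The remaining 3 must be deranged: !3 = 2.
Total: 120 × 2 = 240.

240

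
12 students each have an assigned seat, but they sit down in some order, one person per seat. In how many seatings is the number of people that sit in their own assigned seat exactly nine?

Choose which 9 of the 12 are fixed: C(12,9) = 220.
The other 3 form a derangement: !3 = 2.
Total: 220 × 2 = 440.

440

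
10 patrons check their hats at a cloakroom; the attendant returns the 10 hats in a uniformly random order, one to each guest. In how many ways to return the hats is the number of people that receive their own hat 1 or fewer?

Sum C(10,i)·!(10-i) for i = 0..1:
  i=0: C(10,0)·!10 = 1·1334961 = 1334961
  i=1: C(10,1)·!9 = 10·133496 = 1334960
Total = 2669921.

2669921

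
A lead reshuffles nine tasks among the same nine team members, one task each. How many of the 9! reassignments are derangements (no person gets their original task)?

133496

!9 is the nearest integer to 9!/e.
9! = 362880, and 362880/e ≈ 133496.09, so !9 = 133496.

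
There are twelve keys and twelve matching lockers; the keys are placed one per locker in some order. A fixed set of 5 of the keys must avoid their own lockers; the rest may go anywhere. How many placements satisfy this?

312273360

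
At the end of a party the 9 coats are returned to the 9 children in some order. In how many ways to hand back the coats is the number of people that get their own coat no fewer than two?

95887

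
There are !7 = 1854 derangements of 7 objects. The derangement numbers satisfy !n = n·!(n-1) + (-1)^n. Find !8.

14833

!8 = 8·1854 + 1 = 14833.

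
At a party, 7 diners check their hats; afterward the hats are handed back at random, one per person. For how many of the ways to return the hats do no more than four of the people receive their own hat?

5018

Sum C(7,i)·!(7-i) for i = 0..4:
  i=0: C(7,0)·!7 = 1·1854 = 1854
  i=1: C(7,1)·!6 = 7·265 = 1855
  i=2: C(7,2)·!5 = 21·44 = 924
  i=3: C(7,3)·!4 = 35·9 = 315
  i=4: C(7,4)·!3 = 35·2 = 70
Total = 5018.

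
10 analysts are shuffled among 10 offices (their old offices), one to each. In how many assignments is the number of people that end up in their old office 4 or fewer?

3615536

Sum C(10,i)·!(10-i) for i = 0..4:
  i=0: C(10,0)·!10 = 1·1334961 = 1334961
  i=1: C(10,1)·!9 = 10·133496 = 1334960
  i=2: C(10,2)·!8 = 45·14833 = 667485
  i=3: C(10,3)·!7 = 120·1854 = 222480
  i=4: C(10,4)·!6 = 210·265 = 55650
Total = 3615536.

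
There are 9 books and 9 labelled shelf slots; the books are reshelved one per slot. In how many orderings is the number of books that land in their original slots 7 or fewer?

# with exactly i fixed is C(9,i)·!(9-i); sum over i=0..7:
  i=0: C(9,0)·!9 = 1·133496 = 133496
  i=1: C(9,1)·!8 = 9·14833 = 133497
  i=2: C(9,2)·!7 = 36·1854 = 66744
  i=3: C(9,3)·!6 = 84·265 = 22260
  i=4: C(9,4)·!5 = 126·44 = 5544
  i=5: C(9,5)·!4 = 126·9 = 1134
  i=6: C(9,6)·!3 = 84·2 = 168
  i=7: C(9,7)·!2 = 36·1 = 36
Total = 362879.

362879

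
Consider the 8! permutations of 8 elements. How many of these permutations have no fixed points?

Use !n = n·!(n-1) + (-1)^n.
!8 = 8·1854 + 1 = 14833

14833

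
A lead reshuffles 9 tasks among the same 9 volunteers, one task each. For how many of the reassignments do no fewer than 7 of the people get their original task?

Sum C(9,i)·!(9-i) for i = 7..9:
  i=7: C(9,7)·!2 = 36·1 = 36
  i=8: C(9,8)·!1 = 9·0 = 0
  i=9: C(9,9)·!0 = 1·1 = 1
Total = 37.

37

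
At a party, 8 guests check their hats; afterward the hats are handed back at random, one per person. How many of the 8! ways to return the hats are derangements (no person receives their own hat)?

14833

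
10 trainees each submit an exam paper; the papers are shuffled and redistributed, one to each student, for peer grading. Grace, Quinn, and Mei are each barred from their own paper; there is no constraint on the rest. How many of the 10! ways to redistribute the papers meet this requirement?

Let A_j be the event that the j-th constrained one is fixed. By inclusion-exclusion over the 3 events:
Σ_{j=0}^{3} (-1)^j C(3,j)(10-j)!
= C(3,0)·10! - C(3,1)·9! + C(3,2)·8! - C(3,3)·7!
= 3628800 - 1088640 + 120960 - 5040
= 2656080

2656080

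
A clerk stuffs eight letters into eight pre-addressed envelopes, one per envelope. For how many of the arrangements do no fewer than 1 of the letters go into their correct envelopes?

Sum C(8,i)·!(8-i) for i = 1..8:
  i=1: C(8,1)·!7 = 8·1854 = 14832
  i=2: C(8,2)·!6 = 28·265 = 7420
  i=3: C(8,3)·!5 = 56·44 = 2464
  i=4: C(8,4)·!4 = 70·9 = 630
  i=5: C(8,5)·!3 = 56·2 = 112
  i=6: C(8,6)·!2 = 28·1 = 28
  i=7: C(8,7)·!1 = 8·0 = 0
  i=8: C(8,8)·!0 = 1·1 = 1
Total = 25487.

25487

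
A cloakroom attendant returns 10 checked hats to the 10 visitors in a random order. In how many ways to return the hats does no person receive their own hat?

!10 = 10! · Σ_{k=0}^{10} (-1)^k/k!
= 10! - 10!/1! + 10!/2! - 10!/3! + 10!/4! - 10!/5! + 10!/6! - 10!/7! + 10!/8! - 10!/9! + 10!/10!
= 3628800 - 3628800 + 1814400 - 604800 + 151200 - 30240 + 5040 - 720 + 90 - 10 + 1
= 1334961

1334961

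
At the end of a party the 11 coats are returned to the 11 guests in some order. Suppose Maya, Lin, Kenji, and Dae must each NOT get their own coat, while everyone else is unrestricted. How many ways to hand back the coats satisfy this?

27422640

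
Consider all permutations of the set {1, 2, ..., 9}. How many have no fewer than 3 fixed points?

29143

Sum C(9,i)·!(9-i) for i = 3..9:
  i=3: C(9,3)·!6 = 84·265 = 22260
  i=4: C(9,4)·!5 = 126·44 = 5544
  i=5: C(9,5)·!4 = 126·9 = 1134
  i=6: C(9,6)·!3 = 84·2 = 168
  i=7: C(9,7)·!2 = 36·1 = 36
  i=8: C(9,8)·!1 = 9·0 = 0
  i=9: C(9,9)·!0 = 1·1 = 1
Total = 29143.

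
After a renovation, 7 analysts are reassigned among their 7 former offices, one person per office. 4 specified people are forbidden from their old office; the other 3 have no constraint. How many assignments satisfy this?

Inclusion-exclusion on the 4 forbidden self-matches:
Σ_{j=0}^{4} (-1)^j C(4,j)(7-j)!
= C(4,0)·7! - C(4,1)·6! + C(4,2)·5! - C(4,3)·4! + C(4,4)·3!
= 5040 - 2880 + 720 - 96 + 6
= 2790

2790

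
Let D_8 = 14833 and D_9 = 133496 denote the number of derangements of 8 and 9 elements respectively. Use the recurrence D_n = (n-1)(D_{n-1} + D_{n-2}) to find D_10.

1334961

D_10 = (10-1)·(D_9 + D_8) = 9·(133496 + 14833) = 9·148329 = 1334961.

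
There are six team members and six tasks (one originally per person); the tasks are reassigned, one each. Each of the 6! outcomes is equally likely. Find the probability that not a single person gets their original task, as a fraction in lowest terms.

53/144

Favorable outcomes: !6 = 265.
Total outcomes: 6! = 720.
Probability = 265/720 = 53/144.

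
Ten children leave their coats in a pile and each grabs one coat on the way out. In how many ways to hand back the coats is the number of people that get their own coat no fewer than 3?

291394

# with exactly i fixed is C(10,i)·!(10-i); sum over i=3..10:
  i=3: C(10,3)·!7 = 120·1854 = 222480
  i=4: C(10,4)·!6 = 210·265 = 55650
  i=5: C(10,5)·!5 = 252·44 = 11088
  i=6: C(10,6)·!4 = 210·9 = 1890
  i=7: C(10,7)·!3 = 120·2 = 240
  i=8: C(10,8)·!2 = 45·1 = 45
  i=9: C(10,9)·!1 = 10·0 = 0
  i=10: C(10,10)·!0 = 1·1 = 1
Total = 291394.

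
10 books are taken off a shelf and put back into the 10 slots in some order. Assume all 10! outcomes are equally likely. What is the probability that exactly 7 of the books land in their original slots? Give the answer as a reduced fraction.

1/15120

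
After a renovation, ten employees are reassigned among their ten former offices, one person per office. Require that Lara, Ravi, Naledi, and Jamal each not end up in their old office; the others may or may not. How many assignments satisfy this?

Inclusion-exclusion on the 4 forbidden self-matches:
Σ_{j=0}^{4} (-1)^j C(4,j)(10-j)!
= C(4,0)·10! - C(4,1)·9! + C(4,2)·8! - C(4,3)·7! + C(4,4)·6!
= 3628800 - 1451520 + 241920 - 20160 + 720
= 2399760

2399760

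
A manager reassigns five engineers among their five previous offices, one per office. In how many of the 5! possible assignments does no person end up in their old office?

44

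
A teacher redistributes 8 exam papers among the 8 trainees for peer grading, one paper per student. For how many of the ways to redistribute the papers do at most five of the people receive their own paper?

40291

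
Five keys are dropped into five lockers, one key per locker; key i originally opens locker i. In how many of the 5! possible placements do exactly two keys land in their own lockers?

Pick the 2 fixed positions: C(5,2) = 10 ways.
The remaining 3 must be deranged: !3 = 2.
Total: 10 × 2 = 20.

20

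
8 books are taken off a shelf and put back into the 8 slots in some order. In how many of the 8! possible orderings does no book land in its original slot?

14833

!8 is the nearest integer to 8!/e.
8! = 40320, and 40320/e ≈ 14832.90, so !8 = 14833.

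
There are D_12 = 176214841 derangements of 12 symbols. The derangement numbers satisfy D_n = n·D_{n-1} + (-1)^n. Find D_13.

D_13 = 13·176214841 - 1 = 2290792932.

2290792932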